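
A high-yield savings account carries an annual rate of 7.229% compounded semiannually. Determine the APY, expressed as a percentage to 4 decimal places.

EAR = (1 + 0.07229/2)^2 − 1.
= 1.073596 − 1 = 7.3596%.

7.3596%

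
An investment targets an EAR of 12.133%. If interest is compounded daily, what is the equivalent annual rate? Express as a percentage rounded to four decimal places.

(1 + r/365)^365 − 1 = 0.12133, so 1 + r/365 = 1.12133^(1/365).
r/365 = 0.000314, so r = 0.114533 = 11.4533%.

11.4533%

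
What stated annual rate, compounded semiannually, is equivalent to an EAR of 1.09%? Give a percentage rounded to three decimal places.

1.087%

(1 + r/2)^2 − 1 = 0.0109, so 1 + r/2 = 1.0109^(1/2).
r/2 = 0.005435, so r = 0.010870 = 1.087%.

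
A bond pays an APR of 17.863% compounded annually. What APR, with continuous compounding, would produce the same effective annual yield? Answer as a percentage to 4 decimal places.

16.4353%

Compounded annually, EAR = nominal = 0.178630.
Equivalent continuous rate: r = ln(1 + 0.178630) = 0.164353 = 16.4353%.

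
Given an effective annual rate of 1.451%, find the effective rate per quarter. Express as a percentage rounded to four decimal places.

0.3608%

The per-quarter rate i satisfies (1 + i)^4 = 1 + 0.01451.
i = 1.01451^(1/4) − 1 = 0.0036079 = 0.3608%.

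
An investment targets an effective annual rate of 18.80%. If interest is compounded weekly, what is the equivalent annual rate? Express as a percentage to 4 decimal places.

(1 + r/52)^52 − 1 = 0.1880, so 1 + r/52 = 1.1880^(1/52).
r/52 = 0.003318, so r = 0.172557 = 17.2557%.

17.2557%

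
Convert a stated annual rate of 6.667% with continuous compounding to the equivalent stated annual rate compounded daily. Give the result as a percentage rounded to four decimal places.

EAR under continuous compounding: e^0.06667 − 1 = 0.068943.
Solve (1 + r/365)^365 = 1.068943: r/365 = 1.068943^(1/365) − 1 = 0.000183, so r = 0.066676 = 6.6676%.

6.6676%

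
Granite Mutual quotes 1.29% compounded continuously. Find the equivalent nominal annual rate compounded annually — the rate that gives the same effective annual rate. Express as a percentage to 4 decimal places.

1.2984%

EAR under continuous compounding: e^0.0129 − 1 = 0.012984.
Compounded annually, the equivalent nominal rate is the EAR itself: 1.2984%.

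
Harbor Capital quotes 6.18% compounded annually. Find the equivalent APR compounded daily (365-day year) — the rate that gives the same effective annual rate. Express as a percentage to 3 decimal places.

5.997%

Compounded annually, EAR = nominal = 0.061800.
Solve (1 + r/365)^365 = 1.061800: r/365 = 1.061800^(1/365) − 1 = 0.000164, so r = 0.059971 = 5.997%.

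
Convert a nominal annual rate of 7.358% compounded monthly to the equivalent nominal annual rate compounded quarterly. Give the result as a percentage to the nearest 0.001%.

7.403%

EAR = (1 + 0.07358/12)^12 − 1 = 0.076113.
Solve (1 + r/4)^4 = 1.076113: r/4 = 1.076113^(1/4) − 1 = 0.018508, so r = 0.074032 = 7.403%.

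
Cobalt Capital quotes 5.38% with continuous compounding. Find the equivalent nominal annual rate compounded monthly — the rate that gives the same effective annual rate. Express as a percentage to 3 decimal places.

EAR under continuous compounding: e^0.0538 − 1 = 0.055274.
Solve (1 + r/12)^12 = 1.055274: r/12 = 1.055274^(1/12) − 1 = 0.004493, so r = 0.053921 = 5.392%.

5.392%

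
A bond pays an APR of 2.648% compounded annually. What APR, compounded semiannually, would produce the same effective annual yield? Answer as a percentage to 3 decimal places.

2.631%

Compounded annually, EAR = nominal = 0.026480.
Solve (1 + r/2)^2 = 1.026480: r/2 = 1.026480^(1/2) − 1 = 0.013153, so r = 0.026307 = 2.631%.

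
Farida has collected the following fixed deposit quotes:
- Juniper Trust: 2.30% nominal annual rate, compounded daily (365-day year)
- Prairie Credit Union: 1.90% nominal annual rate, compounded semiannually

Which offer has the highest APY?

Juniper Trust

Juniper Trust: (1 + 0.0230/365)^365 − 1 = 2.327%
Prairie Credit Union: (1 + 0.0190/2)^2 − 1 = 1.909%
The highest effective annual rate is Juniper Trust at 2.327%.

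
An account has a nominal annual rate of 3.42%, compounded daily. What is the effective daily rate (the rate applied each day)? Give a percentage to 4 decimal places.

0.0094%

With a nominal annual rate compounded daily, the periodic rate is the nominal rate divided by 365.
i = 0.0342 / 365 = 0.0000937 = 0.0094%.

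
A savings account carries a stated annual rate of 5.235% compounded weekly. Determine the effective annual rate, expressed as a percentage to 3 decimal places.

EAR = (1 + 0.05235/52)^52 − 1.
= (1 + 0.001007)^52 − 1 = 1.053717 − 1 = 5.372%.

5.372%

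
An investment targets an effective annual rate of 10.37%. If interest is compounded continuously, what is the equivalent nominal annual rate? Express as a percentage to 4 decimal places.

Continuous: nominal r satisfies e^r − 1 = 0.1037.
r = ln(1 + 0.1037) = ln(1.1037) = 0.098668 = 9.8668%.

9.8668%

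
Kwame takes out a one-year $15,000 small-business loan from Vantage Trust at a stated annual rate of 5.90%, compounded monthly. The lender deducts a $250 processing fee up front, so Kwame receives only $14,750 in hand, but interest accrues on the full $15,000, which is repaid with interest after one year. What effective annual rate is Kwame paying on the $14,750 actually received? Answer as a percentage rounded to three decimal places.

7.860%

Amount owed after one year: 15,000 × (1 + 0.0590/12)^12 = 15,000 × 1.060622 = $15,909.33.
Effective rate on net proceeds: 15,909.33 / 14,750 − 1 = 0.078599 = 7.860%.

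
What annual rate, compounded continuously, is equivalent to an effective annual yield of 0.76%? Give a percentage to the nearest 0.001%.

0.757%

Continuous: nominal r satisfies e^r − 1 = 0.0076.
r = ln(1 + 0.0076) = ln(1.0076) = 0.007571 = 0.757%.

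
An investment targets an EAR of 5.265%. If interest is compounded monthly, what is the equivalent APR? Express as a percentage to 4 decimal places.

(1 + r/12)^12 − 1 = 0.05265, so 1 + r/12 = 1.05265^(1/12).
r/12 = 0.004285, so r = 0.051421 = 5.1421%.

5.1421%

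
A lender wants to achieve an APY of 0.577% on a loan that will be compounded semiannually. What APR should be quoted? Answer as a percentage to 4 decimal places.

0.5762%

(1 + r/2)^2 − 1 = 0.00577, so 1 + r/2 = 1.00577^(1/2).
r/2 = 0.002881, so r = 0.005762 = 0.5762%.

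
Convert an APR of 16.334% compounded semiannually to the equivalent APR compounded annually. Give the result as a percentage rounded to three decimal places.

EAR = (1 + 0.16334/2)^2 − 1 = 0.170010.
Compounded annually, the equivalent nominal rate is the EAR itself: 17.001%.

17.001%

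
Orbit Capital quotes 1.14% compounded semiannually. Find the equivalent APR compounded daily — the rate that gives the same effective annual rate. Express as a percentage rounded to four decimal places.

EAR = (1 + 0.0114/2)^2 − 1 = 0.011432.
Solve (1 + r/365)^365 = 1.011432: r/365 = 1.011432^(1/365) − 1 = 0.000031, so r = 0.011368 = 1.1368%.

1.1368%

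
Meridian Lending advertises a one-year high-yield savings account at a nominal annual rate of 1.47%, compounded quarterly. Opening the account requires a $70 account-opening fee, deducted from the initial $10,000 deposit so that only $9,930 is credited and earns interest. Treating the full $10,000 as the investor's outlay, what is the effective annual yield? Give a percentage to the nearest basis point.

0.77%

Value after one year: 9,930 × (1 + 0.0147/4)^4 = 9,930 × 1.014781 = $10,076.78.
Effective yield on the $10,000 outlay: 10,076.78 / 10,000 − 1 = 0.007678 = 0.77%.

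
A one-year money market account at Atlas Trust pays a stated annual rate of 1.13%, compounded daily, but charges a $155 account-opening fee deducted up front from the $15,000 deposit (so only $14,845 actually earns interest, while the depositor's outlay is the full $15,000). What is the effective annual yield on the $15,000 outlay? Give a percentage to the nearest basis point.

0.09%

Value after one year: 14,845 × (1 + 0.0113/365)^365 = 14,845 × 1.011364 = $15,013.70.
Effective yield on the $15,000 outlay: 15,013.70 / 15,000 − 1 = 0.000913 = 0.09%.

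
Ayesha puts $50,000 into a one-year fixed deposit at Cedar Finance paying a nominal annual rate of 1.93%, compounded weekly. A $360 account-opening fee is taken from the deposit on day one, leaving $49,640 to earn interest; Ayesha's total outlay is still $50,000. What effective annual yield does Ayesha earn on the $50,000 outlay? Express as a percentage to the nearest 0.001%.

Value after one year: 49,640 × (1 + 0.0193/52)^52 = 49,640 × 1.019484 = $50,607.18.
Effective yield on the $50,000 outlay: 50,607.18 / 50,000 − 1 = 0.012144 = 1.214%.

1.214%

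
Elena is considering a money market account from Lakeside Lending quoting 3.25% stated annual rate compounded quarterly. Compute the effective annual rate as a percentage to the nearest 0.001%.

3.290%

EAR = (1 + 0.0325/4)^4 − 1.
= 1.032898 − 1 = 3.290%.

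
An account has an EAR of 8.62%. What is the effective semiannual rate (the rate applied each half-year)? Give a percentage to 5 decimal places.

4.22092%

The per-half-year rate i satisfies (1 + i)^2 = 1 + 0.0862.
i = 1.0862^(1/2) − 1 = 0.0422092 = 4.22092%.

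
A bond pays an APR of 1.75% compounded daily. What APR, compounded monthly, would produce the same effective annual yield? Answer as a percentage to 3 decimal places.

EAR = (1 + 0.0175/365)^365 − 1 = 0.017654.
Solve (1 + r/12)^12 = 1.017654: r/12 = 1.017654^(1/12) − 1 = 0.001459, so r = 0.017512 = 1.751%.

1.751%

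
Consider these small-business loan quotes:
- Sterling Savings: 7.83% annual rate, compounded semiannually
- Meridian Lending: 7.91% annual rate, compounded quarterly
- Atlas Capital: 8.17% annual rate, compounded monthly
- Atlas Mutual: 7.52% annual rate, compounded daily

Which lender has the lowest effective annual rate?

Atlas Mutual

Sterling Savings: (1 + 0.0783/2)^2 − 1 = 7.983%
Meridian Lending: (1 + 0.0791/4)^4 − 1 = 8.148%
Atlas Capital: (1 + 0.0817/12)^12 − 1 = 8.483%
Atlas Mutual: (1 + 0.0752/365)^365 − 1 = 7.809%
The lowest effective annual rate is Atlas Mutual at 7.809%.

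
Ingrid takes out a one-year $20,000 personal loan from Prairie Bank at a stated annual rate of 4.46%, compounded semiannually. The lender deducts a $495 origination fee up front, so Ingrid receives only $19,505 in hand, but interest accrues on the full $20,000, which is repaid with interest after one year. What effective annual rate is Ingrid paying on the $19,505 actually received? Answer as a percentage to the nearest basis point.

7.16%

Amount owed after one year: 20,000 × (1 + 0.0446/2)^2 = 20,000 × 1.045097 = $20,901.95.
Effective rate on net proceeds: 20,901.95 / 19,505 − 1 = 0.071620 = 7.16%.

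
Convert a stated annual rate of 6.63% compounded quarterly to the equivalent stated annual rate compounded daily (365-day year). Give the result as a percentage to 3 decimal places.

6.576%

EAR = (1 + 0.0663/4)^4 − 1 = 0.067967.
Solve (1 + r/365)^365 = 1.067967: r/365 = 1.067967^(1/365) − 1 = 0.000180, so r = 0.065762 = 6.576%.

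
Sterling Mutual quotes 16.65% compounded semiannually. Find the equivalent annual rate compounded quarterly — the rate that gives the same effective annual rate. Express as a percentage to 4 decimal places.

16.3172%

EAR = (1 + 0.1665/2)^2 − 1 = 0.173431.
Solve (1 + r/4)^4 = 1.173431: r/4 = 1.173431^(1/4) − 1 = 0.040793, so r = 0.163172 = 16.3172%.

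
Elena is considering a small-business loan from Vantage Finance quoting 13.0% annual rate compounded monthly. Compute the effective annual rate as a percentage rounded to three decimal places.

EAR = (1 + 0.130/12)^12 − 1.
= 1.138032 − 1 = 13.803%.

13.803%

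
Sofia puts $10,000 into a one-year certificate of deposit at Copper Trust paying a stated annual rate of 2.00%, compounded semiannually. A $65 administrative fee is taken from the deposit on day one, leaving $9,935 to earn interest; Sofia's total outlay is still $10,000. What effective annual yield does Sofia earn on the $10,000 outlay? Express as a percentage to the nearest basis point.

Value after one year: 9,935 × (1 + 0.0200/2)^2 = 9,935 × 1.020100 = $10,134.69.
Effective yield on the $10,000 outlay: 10,134.69 / 10,000 − 1 = 0.013469 = 1.35%.

1.35%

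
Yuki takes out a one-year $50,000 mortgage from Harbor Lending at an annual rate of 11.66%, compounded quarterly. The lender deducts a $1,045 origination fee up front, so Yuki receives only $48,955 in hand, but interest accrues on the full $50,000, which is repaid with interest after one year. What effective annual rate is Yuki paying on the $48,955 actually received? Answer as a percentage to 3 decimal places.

Amount owed after one year: 50,000 × (1 + 0.1166/4)^4 = 50,000 × 1.121798 = $56,089.91.
Effective rate on net proceeds: 56,089.91 / 48,955 − 1 = 0.145744 = 14.574%.

14.574%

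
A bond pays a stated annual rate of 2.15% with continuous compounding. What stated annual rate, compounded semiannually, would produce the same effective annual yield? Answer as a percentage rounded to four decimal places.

2.1616%

EAR under continuous compounding: e^0.0215 − 1 = 0.021733.
Solve (1 + r/2)^2 = 1.021733: r/2 = 1.021733^(1/2) − 1 = 0.010808, so r = 0.021616 = 2.1616%.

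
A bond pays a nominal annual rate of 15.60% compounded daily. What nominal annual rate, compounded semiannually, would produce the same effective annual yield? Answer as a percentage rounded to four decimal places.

EAR = (1 + 0.1560/365)^365 − 1 = 0.168787.
Solve (1 + r/2)^2 = 1.168787: r/2 = 1.168787^(1/2) − 1 = 0.081105, so r = 0.162209 = 16.2209%.

16.2209%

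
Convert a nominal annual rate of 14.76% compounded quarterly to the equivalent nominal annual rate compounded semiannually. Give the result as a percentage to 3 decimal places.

15.032%

EAR = (1 + 0.1476/4)^4 − 1 = 0.155972.
Solve (1 + r/2)^2 = 1.155972: r/2 = 1.155972^(1/2) − 1 = 0.075162, so r = 0.150323 = 15.032%.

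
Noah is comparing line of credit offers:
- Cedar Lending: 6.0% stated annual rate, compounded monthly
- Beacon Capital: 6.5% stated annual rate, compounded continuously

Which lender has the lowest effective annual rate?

Cedar Lending: (1 + 0.060/12)^12 − 1 = 6.168%
Beacon Capital: e^0.065 − 1 = 6.716%
The lowest effective annual rate is Cedar Lending at 6.168%.

Cedar Lending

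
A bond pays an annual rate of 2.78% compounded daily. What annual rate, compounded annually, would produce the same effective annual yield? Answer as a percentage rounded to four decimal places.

EAR = (1 + 0.0278/365)^365 − 1 = 0.028189.
Compounded annually, the equivalent nominal rate is the EAR itself: 2.8189%.

2.8189%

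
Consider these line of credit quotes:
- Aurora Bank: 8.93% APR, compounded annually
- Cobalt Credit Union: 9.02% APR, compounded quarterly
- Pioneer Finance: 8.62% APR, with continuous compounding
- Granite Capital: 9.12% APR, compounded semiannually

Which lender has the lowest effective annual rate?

Aurora Bank: compounded annually, EAR = 8.930%
Cobalt Credit Union: (1 + 0.0902/4)^4 − 1 = 9.330%
Pioneer Finance: e^0.0862 − 1 = 9.002%
Granite Capital: (1 + 0.0912/2)^2 − 1 = 9.328%
The lowest effective annual rate is Aurora Bank at 8.930%.

Aurora Bank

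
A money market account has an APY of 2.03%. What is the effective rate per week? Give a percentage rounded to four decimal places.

0.0387%

The per-week rate i satisfies (1 + i)^52 = 1 + 0.0203.
i = 1.0203^(1/52) − 1 = 0.0003865 = 0.0387%.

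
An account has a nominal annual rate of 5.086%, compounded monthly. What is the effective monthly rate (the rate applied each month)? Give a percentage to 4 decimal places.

With a nominal annual rate compounded monthly, the periodic rate is the nominal rate divided by 12.
i = 0.05086 / 12 = 0.0042383 = 0.4238%.

0.4238%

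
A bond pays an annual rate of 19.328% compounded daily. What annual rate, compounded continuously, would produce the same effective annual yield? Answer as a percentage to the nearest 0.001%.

EAR = (1 + 0.19328/365)^365 − 1 = 0.213160.
Equivalent continuous rate: r = ln(1 + 0.213160) = 0.193229 = 19.323%.

19.323%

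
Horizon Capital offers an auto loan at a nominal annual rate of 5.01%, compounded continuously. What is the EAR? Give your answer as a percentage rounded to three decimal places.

5.138%

With continuous compounding, EAR = e^0.0501 − 1.
e^0.0501 = 1.051376, so EAR = 0.051376 = 5.138%.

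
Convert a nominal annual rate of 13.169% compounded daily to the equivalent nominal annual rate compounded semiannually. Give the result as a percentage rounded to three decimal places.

13.610%

EAR = (1 + 0.13169/365)^365 − 1 = 0.140728.
Solve (1 + r/2)^2 = 1.140728: r/2 = 1.140728^(1/2) − 1 = 0.068048, so r = 0.136097 = 13.610%.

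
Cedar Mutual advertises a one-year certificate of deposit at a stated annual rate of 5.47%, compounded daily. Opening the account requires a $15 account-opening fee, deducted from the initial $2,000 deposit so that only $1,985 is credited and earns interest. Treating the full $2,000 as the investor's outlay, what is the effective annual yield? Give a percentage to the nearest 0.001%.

4.830%

Value after one year: 1,985 × (1 + 0.0547/365)^365 = 1,985 × 1.056219 = $2,096.60.
Effective yield on the $2,000 outlay: 2,096.60 / 2,000 − 1 = 0.048298 = 4.830%.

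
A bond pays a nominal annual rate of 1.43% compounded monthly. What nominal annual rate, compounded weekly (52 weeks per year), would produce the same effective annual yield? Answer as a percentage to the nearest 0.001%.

1.429%

EAR = (1 + 0.0143/12)^12 − 1 = 0.014394.
Solve (1 + r/52)^52 = 1.014394: r/52 = 1.014394^(1/52) − 1 = 0.000275, so r = 0.014293 = 1.429%.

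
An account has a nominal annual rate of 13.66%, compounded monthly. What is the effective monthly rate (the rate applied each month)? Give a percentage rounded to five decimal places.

With a nominal annual rate compounded monthly, the periodic rate is the nominal rate divided by 12.
i = 0.1366 / 12 = 0.0113833 = 1.13833%.

1.13833%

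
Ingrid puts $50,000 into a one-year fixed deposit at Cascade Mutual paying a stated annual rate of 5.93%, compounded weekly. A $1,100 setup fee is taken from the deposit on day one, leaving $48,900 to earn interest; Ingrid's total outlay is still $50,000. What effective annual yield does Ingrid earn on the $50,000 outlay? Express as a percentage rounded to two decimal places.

Value after one year: 48,900 × (1 + 0.0593/52)^52 = 48,900 × 1.061058 = $51,885.72.
Effective yield on the $50,000 outlay: 51,885.72 / 50,000 − 1 = 0.037714 = 3.77%.

3.77%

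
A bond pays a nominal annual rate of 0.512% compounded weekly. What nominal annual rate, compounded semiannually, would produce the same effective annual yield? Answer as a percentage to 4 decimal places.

0.5126%

EAR = (1 + 0.00512/52)^52 − 1 = 0.005133.
Solve (1 + r/2)^2 = 1.005133: r/2 = 1.005133^(1/2) − 1 = 0.002563, so r = 0.005126 = 0.5126%.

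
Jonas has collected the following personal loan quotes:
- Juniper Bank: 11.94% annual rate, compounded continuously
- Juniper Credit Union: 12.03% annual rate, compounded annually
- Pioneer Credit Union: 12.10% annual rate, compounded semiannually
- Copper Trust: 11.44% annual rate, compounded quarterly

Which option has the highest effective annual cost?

Juniper Bank

Juniper Bank: e^0.1194 − 1 = 12.682%
Juniper Credit Union: compounded annually, EAR = 12.030%
Pioneer Credit Union: (1 + 0.1210/2)^2 − 1 = 12.466%
Copper Trust: (1 + 0.1144/4)^4 − 1 = 11.940%
The highest effective annual rate is Juniper Bank at 12.682%.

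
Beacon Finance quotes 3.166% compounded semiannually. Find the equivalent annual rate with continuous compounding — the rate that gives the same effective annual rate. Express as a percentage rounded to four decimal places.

3.1412%

EAR = (1 + 0.03166/2)^2 − 1 = 0.031911.
Equivalent continuous rate: r = ln(1 + 0.031911) = 0.031412 = 3.1412%.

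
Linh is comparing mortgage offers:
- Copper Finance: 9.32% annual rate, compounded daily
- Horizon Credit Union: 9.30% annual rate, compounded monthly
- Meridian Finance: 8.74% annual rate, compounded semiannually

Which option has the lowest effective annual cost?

Copper Finance: (1 + 0.0932/365)^365 − 1 = 9.767%
Horizon Credit Union: (1 + 0.0930/12)^12 − 1 = 9.707%
Meridian Finance: (1 + 0.0874/2)^2 − 1 = 8.931%
The lowest effective annual rate is Meridian Finance at 8.931%.

Meridian Finance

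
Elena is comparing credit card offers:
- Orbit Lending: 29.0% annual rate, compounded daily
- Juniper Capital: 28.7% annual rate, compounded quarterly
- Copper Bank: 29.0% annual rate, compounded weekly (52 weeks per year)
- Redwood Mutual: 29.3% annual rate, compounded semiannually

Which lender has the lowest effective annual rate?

Redwood Mutual

Orbit Lending: (1 + 0.290/365)^365 − 1 = 33.627%
Juniper Capital: (1 + 0.287/4)^4 − 1 = 31.939%
Copper Bank: (1 + 0.290/52)^52 − 1 = 33.535%
Redwood Mutual: (1 + 0.293/2)^2 − 1 = 31.446%
The lowest effective annual rate is Redwood Mutual at 31.446%.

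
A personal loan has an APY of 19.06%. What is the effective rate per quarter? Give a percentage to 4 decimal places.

4.4579%

The per-quarter rate i satisfies (1 + i)^4 = 1 + 0.1906.
i = 1.1906^(1/4) − 1 = 0.0445794 = 4.4579%.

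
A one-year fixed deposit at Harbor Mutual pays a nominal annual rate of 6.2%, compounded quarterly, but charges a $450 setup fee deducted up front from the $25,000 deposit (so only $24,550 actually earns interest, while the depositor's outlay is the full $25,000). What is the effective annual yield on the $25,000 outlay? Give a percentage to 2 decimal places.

Value after one year: 24,550 × (1 + 0.062/4)^4 = 24,550 × 1.063456 = $26,107.86.
Effective yield on the $25,000 outlay: 26,107.86 / 25,000 − 1 = 0.044314 = 4.43%.

4.43%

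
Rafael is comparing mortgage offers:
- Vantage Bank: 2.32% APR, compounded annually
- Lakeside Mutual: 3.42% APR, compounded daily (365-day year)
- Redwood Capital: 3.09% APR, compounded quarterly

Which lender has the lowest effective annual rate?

Vantage Bank: compounded annually, EAR = 2.320%
Lakeside Mutual: (1 + 0.0342/365)^365 − 1 = 3.479%
Redwood Capital: (1 + 0.0309/4)^4 − 1 = 3.126%
The lowest effective annual rate is Vantage Bank at 2.320%.

Vantage Bank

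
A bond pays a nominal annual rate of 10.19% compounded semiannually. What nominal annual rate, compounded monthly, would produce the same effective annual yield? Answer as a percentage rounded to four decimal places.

9.9802%

EAR = (1 + 0.1019/2)^2 − 1 = 0.104496.
Solve (1 + r/12)^12 = 1.104496: r/12 = 1.104496^(1/12) − 1 = 0.008317, so r = 0.099802 = 9.9802%.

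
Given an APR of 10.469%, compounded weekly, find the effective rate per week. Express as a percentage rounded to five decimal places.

With a nominal annual rate compounded weekly, the periodic rate is the nominal rate divided by 52.
i = 0.10469 / 52 = 0.0020133 = 0.20133%.

0.20133%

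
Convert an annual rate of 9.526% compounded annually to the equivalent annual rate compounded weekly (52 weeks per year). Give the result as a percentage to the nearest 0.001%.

9.107%

Compounded annually, EAR = nominal = 0.095260.
Solve (1 + r/52)^52 = 1.095260: r/52 = 1.095260^(1/52) − 1 = 0.001751, so r = 0.091071 = 9.107%.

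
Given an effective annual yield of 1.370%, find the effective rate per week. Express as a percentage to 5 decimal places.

0.02617%

The per-week rate i satisfies (1 + i)^52 = 1 + 0.01370.
i = 1.01370^(1/52) − 1 = 0.0002617 = 0.02617%.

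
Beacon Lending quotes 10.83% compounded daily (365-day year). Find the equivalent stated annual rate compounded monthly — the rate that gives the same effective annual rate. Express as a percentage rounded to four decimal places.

EAR = (1 + 0.1083/365)^365 − 1 = 0.114364.
Solve (1 + r/12)^12 = 1.114364: r/12 = 1.114364^(1/12) − 1 = 0.009064, so r = 0.108774 = 10.8774%.

10.8774%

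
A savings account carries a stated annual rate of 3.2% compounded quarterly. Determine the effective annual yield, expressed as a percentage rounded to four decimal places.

EAR = (1 + 0.032/4)^4 − 1.
= (1 + 0.008000)^4 − 1 = 1.032386 − 1 = 3.2386%.

3.2386%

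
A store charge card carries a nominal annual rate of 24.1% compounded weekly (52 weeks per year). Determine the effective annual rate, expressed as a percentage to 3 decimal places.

EAR = (1 + 0.241/52)^52 − 1.
= (1 + 0.004635)^52 − 1 = 1.271813 − 1 = 27.181%.

27.181%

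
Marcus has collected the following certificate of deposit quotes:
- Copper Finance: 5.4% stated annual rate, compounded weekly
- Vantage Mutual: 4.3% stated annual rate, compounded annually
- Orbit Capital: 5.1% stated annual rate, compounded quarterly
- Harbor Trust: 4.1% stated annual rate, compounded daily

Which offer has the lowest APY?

Copper Finance: (1 + 0.054/52)^52 − 1 = 5.546%
Vantage Mutual: compounded annually, EAR = 4.300%
Orbit Capital: (1 + 0.051/4)^4 − 1 = 5.198%
Harbor Trust: (1 + 0.041/365)^365 − 1 = 4.185%
The lowest effective annual rate is Harbor Trust at 4.185%.

Harbor Trust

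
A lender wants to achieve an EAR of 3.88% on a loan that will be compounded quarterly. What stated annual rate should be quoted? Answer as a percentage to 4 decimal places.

(1 + r/4)^4 − 1 = 0.0388, so 1 + r/4 = 1.0388^(1/4).
r/4 = 0.009562, so r = 0.038248 = 3.8248%.

3.8248%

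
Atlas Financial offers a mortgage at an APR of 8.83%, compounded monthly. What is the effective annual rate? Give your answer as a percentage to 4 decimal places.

9.1963%

EAR = (1 + 0.0883/12)^12 − 1.
= (1 + 0.007358)^12 − 1 = 1.091963 − 1 = 9.1963%.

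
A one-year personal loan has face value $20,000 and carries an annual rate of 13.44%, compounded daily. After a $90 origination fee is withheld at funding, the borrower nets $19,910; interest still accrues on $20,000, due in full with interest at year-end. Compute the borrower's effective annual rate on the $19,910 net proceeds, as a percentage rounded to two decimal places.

14.90%

Amount owed after one year: 20,000 × (1 + 0.1344/365)^365 = 20,000 × 1.143822 = $22,876.44.
Effective rate on net proceeds: 22,876.44 / 19,910 − 1 = 0.148992 = 14.90%.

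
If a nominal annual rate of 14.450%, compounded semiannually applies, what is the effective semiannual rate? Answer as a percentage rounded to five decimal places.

With a nominal annual rate compounded semiannually, the periodic rate is the nominal rate divided by 2.
i = 0.14450 / 2 = 0.0722500 = 7.22500%.

7.22500%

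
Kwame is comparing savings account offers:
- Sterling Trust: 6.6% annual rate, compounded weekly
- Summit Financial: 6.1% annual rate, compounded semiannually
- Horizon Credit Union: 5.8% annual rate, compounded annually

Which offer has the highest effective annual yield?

Sterling Trust: (1 + 0.066/52)^52 − 1 = 6.818%
Summit Financial: (1 + 0.061/2)^2 − 1 = 6.193%
Horizon Credit Union: compounded annually, EAR = 5.800%
The highest effective annual rate is Sterling Trust at 6.818%.

Sterling Trust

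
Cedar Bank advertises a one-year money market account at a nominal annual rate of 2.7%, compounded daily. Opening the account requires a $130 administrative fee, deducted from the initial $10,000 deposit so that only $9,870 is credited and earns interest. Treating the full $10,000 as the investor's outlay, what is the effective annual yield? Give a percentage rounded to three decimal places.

1.401%

Value after one year: 9,870 × (1 + 0.027/365)^365 = 9,870 × 1.027367 = $10,140.11.
Effective yield on the $10,000 outlay: 10,140.11 / 10,000 − 1 = 0.014011 = 1.401%.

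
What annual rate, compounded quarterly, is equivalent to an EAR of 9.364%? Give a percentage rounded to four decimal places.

9.0521%

(1 + r/4)^4 − 1 = 0.09364, so 1 + r/4 = 1.09364^(1/4).
r/4 = 0.022630, so r = 0.090521 = 9.0521%.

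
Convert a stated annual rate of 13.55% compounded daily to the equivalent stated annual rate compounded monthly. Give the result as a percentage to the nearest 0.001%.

EAR = (1 + 0.1355/365)^365 − 1 = 0.145080.
Solve (1 + r/12)^12 = 1.145080: r/12 = 1.145080^(1/12) − 1 = 0.011354, so r = 0.136242 = 13.624%.

13.624%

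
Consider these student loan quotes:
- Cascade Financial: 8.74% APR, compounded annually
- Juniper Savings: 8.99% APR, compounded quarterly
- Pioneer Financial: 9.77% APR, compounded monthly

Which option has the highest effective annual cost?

Pioneer Financial

Cascade Financial: compounded annually, EAR = 8.740%
Juniper Savings: (1 + 0.0899/4)^4 − 1 = 9.298%
Pioneer Financial: (1 + 0.0977/12)^12 − 1 = 10.220%
The highest effective annual rate is Pioneer Financial at 10.220%.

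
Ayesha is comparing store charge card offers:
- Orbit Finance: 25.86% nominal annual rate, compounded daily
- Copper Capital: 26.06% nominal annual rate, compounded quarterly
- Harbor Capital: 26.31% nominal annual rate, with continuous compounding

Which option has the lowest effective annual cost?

Copper Capital

Orbit Finance: (1 + 0.2586/365)^365 − 1 = 29.500%
Copper Capital: (1 + 0.2606/4)^4 − 1 = 28.719%
Harbor Capital: e^0.2631 − 1 = 30.096%
The lowest effective annual rate is Copper Capital at 28.719%.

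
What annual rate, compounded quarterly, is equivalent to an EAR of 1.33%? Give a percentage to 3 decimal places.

1.323%

(1 + r/4)^4 − 1 = 0.0133, so 1 + r/4 = 1.0133^(1/4).
r/4 = 0.003309, so r = 0.013234 = 1.323%.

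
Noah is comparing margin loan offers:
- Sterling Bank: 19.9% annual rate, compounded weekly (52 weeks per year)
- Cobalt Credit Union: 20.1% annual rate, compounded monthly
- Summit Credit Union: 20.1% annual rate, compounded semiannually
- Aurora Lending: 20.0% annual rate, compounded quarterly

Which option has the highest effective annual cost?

Sterling Bank: (1 + 0.199/52)^52 − 1 = 21.972%
Cobalt Credit Union: (1 + 0.201/12)^12 − 1 = 22.059%
Summit Credit Union: (1 + 0.201/2)^2 − 1 = 21.110%
Aurora Lending: (1 + 0.200/4)^4 − 1 = 21.551%
The highest effective annual rate is Cobalt Credit Union at 22.059%.

Cobalt Credit Union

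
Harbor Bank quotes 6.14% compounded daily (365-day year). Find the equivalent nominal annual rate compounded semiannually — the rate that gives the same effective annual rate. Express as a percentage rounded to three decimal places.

6.235%

EAR = (1 + 0.0614/365)^365 − 1 = 0.063319.
Solve (1 + r/2)^2 = 1.063319: r/2 = 1.063319^(1/2) − 1 = 0.031173, so r = 0.062347 = 6.235%.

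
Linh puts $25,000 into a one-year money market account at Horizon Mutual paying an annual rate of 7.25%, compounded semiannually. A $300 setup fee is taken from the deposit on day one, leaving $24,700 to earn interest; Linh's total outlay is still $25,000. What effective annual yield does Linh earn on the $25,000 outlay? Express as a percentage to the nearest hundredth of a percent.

Value after one year: 24,700 × (1 + 0.0725/2)^2 = 24,700 × 1.073814 = $26,523.21.
Effective yield on the $25,000 outlay: 26,523.21 / 25,000 − 1 = 0.060928 = 6.09%.

6.09%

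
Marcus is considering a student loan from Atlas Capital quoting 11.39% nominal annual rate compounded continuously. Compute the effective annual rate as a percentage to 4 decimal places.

With continuous compounding, EAR = e^0.1139 − 1.
e^0.1139 = 1.120640, so EAR = 0.120640 = 12.0640%.

12.0640%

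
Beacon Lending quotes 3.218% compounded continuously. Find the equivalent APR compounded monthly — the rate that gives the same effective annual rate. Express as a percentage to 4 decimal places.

EAR under continuous compounding: e^0.03218 − 1 = 0.032703.
Solve (1 + r/12)^12 = 1.032703: r/12 = 1.032703^(1/12) − 1 = 0.002685, so r = 0.032223 = 3.2223%.

3.2223%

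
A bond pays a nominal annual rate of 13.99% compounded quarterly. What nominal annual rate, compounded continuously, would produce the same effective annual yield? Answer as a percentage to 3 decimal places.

13.751%

EAR = (1 + 0.1399/4)^4 − 1 = 0.147412.
Equivalent continuous rate: r = ln(1 + 0.147412) = 0.137509 = 13.751%.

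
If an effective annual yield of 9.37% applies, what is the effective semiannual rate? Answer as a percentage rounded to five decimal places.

4.58011%

The per-half-year rate i satisfies (1 + i)^2 = 1 + 0.0937.
i = 1.0937^(1/2) − 1 = 0.0458011 = 4.58011%.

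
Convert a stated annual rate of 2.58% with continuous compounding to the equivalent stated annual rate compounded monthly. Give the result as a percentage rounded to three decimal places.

EAR under continuous compounding: e^0.0258 − 1 = 0.026136.
Solve (1 + r/12)^12 = 1.026136: r/12 = 1.026136^(1/12) − 1 = 0.002152, so r = 0.025828 = 2.583%.

2.583%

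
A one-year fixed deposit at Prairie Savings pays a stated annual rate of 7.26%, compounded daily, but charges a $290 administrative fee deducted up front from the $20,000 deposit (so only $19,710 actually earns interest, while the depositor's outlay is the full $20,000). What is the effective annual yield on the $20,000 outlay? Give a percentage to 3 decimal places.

5.970%

Value after one year: 19,710 × (1 + 0.0726/365)^365 = 19,710 × 1.075293 = $21,194.02.
Effective yield on the $20,000 outlay: 21,194.02 / 20,000 − 1 = 0.059701 = 5.970%.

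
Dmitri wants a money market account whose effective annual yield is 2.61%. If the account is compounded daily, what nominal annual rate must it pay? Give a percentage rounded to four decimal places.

2.5766%

(1 + r/365)^365 − 1 = 0.0261, so 1 + r/365 = 1.0261^(1/365).
r/365 = 0.000071, so r = 0.025766 = 2.5766%.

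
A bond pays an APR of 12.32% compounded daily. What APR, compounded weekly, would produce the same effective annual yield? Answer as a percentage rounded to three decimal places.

EAR = (1 + 0.1232/365)^365 − 1 = 0.131087.
Solve (1 + r/52)^52 = 1.131087: r/52 = 1.131087^(1/52) − 1 = 0.002372, so r = 0.123325 = 12.333%.

12.333%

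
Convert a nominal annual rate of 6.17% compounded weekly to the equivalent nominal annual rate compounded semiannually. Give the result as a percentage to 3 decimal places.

EAR = (1 + 0.0617/52)^52 − 1 = 0.063604.
Solve (1 + r/2)^2 = 1.063604: r/2 = 1.063604^(1/2) − 1 = 0.031312, so r = 0.062624 = 6.262%.

6.262%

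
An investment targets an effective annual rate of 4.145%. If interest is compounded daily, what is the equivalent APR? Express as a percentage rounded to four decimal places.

(1 + r/365)^365 − 1 = 0.04145, so 1 + r/365 = 1.04145^(1/365).
r/365 = 0.000111, so r = 0.040616 = 4.0616%.

4.0616%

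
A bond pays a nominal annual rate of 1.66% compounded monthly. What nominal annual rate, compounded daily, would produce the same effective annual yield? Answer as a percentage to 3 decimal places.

EAR = (1 + 0.0166/12)^12 − 1 = 0.016727.
Solve (1 + r/365)^365 = 1.016727: r/365 = 1.016727^(1/365) − 1 = 0.000045, so r = 0.016589 = 1.659%.

1.659%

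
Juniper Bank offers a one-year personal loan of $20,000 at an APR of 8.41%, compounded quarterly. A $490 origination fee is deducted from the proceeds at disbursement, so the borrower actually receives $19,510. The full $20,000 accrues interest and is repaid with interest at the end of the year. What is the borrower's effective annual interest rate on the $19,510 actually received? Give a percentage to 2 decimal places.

Amount owed after one year: 20,000 × (1 + 0.0841/4)^4 = 20,000 × 1.086790 = $21,735.79.
Effective rate on net proceeds: 21,735.79 / 19,510 − 1 = 0.114085 = 11.41%.

11.41%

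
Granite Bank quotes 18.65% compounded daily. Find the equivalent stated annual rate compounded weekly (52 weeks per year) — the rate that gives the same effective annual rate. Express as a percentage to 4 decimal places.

18.6787%

EAR = (1 + 0.1865/365)^365 − 1 = 0.204967.
Solve (1 + r/52)^52 = 1.204967: r/52 = 1.204967^(1/52) − 1 = 0.003592, so r = 0.186787 = 18.6787%.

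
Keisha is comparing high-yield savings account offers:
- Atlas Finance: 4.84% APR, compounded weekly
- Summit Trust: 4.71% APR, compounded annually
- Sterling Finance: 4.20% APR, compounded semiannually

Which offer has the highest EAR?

Atlas Finance

Atlas Finance: (1 + 0.0484/52)^52 − 1 = 4.957%
Summit Trust: compounded annually, EAR = 4.710%
Sterling Finance: (1 + 0.0420/2)^2 − 1 = 4.244%
The highest effective annual rate is Atlas Finance at 4.957%.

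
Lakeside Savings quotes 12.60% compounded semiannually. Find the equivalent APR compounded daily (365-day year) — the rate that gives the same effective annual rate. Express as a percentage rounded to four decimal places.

12.2211%

EAR = (1 + 0.1260/2)^2 − 1 = 0.129969.
Solve (1 + r/365)^365 = 1.129969: r/365 = 1.129969^(1/365) − 1 = 0.000335, so r = 0.122211 = 12.2211%.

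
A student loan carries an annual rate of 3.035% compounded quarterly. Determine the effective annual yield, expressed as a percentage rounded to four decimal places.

3.0697%

EAR = (1 + 0.03035/4)^4 − 1.
= 1.030697 − 1 = 3.0697%.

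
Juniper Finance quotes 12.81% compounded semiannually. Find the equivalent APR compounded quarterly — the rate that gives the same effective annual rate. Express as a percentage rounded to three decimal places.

12.611%

EAR = (1 + 0.1281/2)^2 − 1 = 0.132202.
Solve (1 + r/4)^4 = 1.132202: r/4 = 1.132202^(1/4) − 1 = 0.031528, so r = 0.126112 = 12.611%.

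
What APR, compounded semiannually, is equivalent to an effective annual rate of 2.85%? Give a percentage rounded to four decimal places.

2.8300%

(1 + r/2)^2 − 1 = 0.0285, so 1 + r/2 = 1.0285^(1/2).
r/2 = 0.014150, so r = 0.028300 = 2.8300%.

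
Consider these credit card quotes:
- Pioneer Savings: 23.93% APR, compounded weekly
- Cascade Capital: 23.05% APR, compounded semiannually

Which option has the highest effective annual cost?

Pioneer Savings

Pioneer Savings: (1 + 0.2393/52)^52 − 1 = 26.966%
Cascade Capital: (1 + 0.2305/2)^2 − 1 = 24.378%
The highest effective annual rate is Pioneer Savings at 26.966%.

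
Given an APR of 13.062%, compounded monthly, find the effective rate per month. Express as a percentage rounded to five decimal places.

1.08850%

With a nominal annual rate compounded monthly, the periodic rate is the nominal rate divided by 12.
i = 0.13062 / 12 = 0.0108850 = 1.08850%.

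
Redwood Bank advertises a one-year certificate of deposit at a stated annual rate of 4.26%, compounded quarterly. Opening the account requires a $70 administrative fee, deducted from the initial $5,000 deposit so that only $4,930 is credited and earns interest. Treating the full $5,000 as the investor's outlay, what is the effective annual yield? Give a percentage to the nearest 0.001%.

2.868%

Value after one year: 4,930 × (1 + 0.0426/4)^4 = 4,930 × 1.043285 = $5,143.40.
Effective yield on the $5,000 outlay: 5,143.40 / 5,000 − 1 = 0.028679 = 2.868%.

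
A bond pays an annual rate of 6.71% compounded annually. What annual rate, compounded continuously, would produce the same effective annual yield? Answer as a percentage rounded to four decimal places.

6.4945%

Compounded annually, EAR = nominal = 0.067100.
Equivalent continuous rate: r = ln(1 + 0.067100) = 0.064945 = 6.4945%.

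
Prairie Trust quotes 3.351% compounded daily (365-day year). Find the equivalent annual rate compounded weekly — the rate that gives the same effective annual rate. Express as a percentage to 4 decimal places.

EAR = (1 + 0.03351/365)^365 − 1 = 0.034076.
Solve (1 + r/52)^52 = 1.034076: r/52 = 1.034076^(1/52) − 1 = 0.000645, so r = 0.033519 = 3.3519%.

3.3519%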